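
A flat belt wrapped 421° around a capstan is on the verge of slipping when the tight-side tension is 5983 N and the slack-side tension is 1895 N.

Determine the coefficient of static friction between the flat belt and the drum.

T₂/T₁ = e^{μβ} → μ = ln(T₂/T₁)/β.
β = 421° = 7.348 rad.
μ = ln(5983/1895)/7.348 = ln(3.157)/7.348 = 0.156.

μ ≈ 0.156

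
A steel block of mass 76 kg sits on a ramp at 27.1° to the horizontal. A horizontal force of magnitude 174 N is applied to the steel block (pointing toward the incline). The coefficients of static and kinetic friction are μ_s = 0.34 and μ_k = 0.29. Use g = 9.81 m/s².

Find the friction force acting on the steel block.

f ≈ 185 N (up the incline)

The horizontal push has a component P sin θ into the surface, so N = m g cos θ + P sin θ = 663.7 + 79.26 = 743 N.
Along the incline, the net driving force (taking up-slope positive) is P cos θ − m g sin θ = 154.9 − 339.6 = -184.7 N, so equilibrium requires friction f = 184.7 N (up-slope).
The limit of static friction is μ_s N = 252.6 N.
|f_req| = 184.7 ≤ 252.6 N → the steel block is in equilibrium; friction equals the required value.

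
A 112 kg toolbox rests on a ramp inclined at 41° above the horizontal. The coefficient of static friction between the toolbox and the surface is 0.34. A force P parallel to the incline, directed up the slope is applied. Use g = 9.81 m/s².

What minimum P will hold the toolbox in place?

P_min ≈ 439 N

The toolbox tends to slide down (tan θ > μ_s), so at the point of impending slip friction acts up-slope at its limit: f = μ_s N.
P is parallel to the surface, so N = m g cos θ = 829 N.
Along the incline: P + μ_s N = m g sin θ, so P = 721 − 0.34×829 = 439 N.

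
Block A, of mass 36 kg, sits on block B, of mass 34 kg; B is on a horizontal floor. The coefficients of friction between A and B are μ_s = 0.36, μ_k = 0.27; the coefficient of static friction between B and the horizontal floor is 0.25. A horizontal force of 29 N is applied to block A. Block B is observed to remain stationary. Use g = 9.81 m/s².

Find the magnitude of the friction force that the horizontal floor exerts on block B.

Between the blocks, N₁ = m_A g = 353.2 N.
So the A–B interface can sustain at most μ_s N₁ = 127.1 N of static friction.
P = 29 N is within that limit, so A and B move together (both at rest); the A–B friction is simply f₁ = P = 29 N.
B experiences an equal 29 N forward from A (third law). B is in equilibrium, so the floor supplies f₂ = 29 N of static friction (limit μ_s(m_A+m_B)g = 171.7 N, not exceeded).

f ≈ 29 N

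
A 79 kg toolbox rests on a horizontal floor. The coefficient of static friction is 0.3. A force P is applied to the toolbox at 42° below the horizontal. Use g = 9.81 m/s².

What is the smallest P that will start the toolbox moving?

P ≈ 429 N

N = m g + P sin α (the push presses the toolbox into the horizontal floor).
At impending slip, P cos α = μ_s N = μ_s (m g + P sin α).
Solving: P (cos α − μ_s sin α) = μ_s m g → P = 0.3×775/(cos 42° − 0.3 sin 42°) = 232/0.5424 = 429 N.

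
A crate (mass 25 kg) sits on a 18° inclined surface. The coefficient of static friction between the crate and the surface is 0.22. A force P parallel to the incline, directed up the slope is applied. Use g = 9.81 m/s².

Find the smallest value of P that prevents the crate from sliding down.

The crate tends to slide down (tan θ > μ_s), so at the point of impending slip friction acts up-slope at its limit: f = μ_s N.
P is parallel to the surface, so N = m g cos θ = 233 N.
Along the incline: P + μ_s N = m g sin θ, so P = 75.8 − 0.22×233 = 24.5 N.

P_min ≈ 24.5 N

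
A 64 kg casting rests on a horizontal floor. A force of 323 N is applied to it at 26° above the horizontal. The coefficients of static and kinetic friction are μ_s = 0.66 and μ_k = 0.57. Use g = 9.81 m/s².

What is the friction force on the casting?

f ≈ 290 N

The vertical component of P reduces the normal force: N = m g − P sin α = 627.8 − 141.6 = 486.2 N.
Horizontally, friction must balance P cos α = 290.3 N.
μ_s N = 0.66 × 486.2 = 320.9 N.
Since 290.3 N does not exceed the limit, the casting stays at rest and f = 290 N.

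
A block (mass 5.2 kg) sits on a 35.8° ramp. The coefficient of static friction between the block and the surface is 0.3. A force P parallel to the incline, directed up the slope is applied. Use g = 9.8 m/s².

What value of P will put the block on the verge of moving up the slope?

P ≈ 42.2 N

At impending motion up the slope, friction acts down-slope at its limit: f = μ_s N.
P is parallel to the surface, so N = m g cos θ = 41.3 N.
Along the incline: P = m g sin θ + μ_s N = 29.8 + 0.3×41.3 = 42.2 N.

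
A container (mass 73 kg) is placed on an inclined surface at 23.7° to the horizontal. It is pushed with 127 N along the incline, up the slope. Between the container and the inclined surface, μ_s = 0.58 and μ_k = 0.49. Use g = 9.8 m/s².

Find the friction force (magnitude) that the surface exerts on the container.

Normal force: N = m g cos θ = 73 × 9.8 × cos 23.7° = 655.1 N.
The friction needed for equilibrium is m g sin θ − P = 287.6 − 127 = 160.6 N, measured positive up-slope.
The static-friction ceiling is μ_s N = 0.58 × 655.1 = 379.9 N.
Since |160.6| ≤ 379.9 N, static friction is sufficient; f equals the required value, not μ_s N.

f ≈ 161 N (up the incline)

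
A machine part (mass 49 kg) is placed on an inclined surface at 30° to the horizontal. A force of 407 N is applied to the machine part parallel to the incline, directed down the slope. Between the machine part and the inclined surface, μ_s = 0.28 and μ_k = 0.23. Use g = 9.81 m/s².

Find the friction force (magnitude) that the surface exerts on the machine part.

f ≈ 95.7 N (up the incline)

Normal force: N = m g cos θ = 49 × 9.81 × cos 30° = 416.3 N.
The friction needed for equilibrium is m g sin θ + P = 240.3 + 407 = 647.3 N, measured positive up-slope.
The static-friction ceiling is μ_s N = 0.28 × 416.3 = 116.6 N.
Since |647.3| > 116.6 N, static friction cannot hold it; the machine part slides down the incline and kinetic friction applies: f = μ_k N = 0.23 × 416.3 = 95.7 N.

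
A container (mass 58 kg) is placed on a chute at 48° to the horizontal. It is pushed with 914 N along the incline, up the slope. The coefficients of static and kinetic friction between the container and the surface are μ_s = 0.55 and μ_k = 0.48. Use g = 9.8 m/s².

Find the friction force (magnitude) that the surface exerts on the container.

f ≈ 183 N (down the incline)

Normal force: N = m g cos θ = 58 × 9.8 × cos 48° = 380.3 N.
Parallel to the incline, ΣF = 0 gives f = m g sin θ − P = 422.4 − 914 = -491.6 N (up-slope positive).
Static friction can supply at most μ_s N = 209.2 N.
|-491.6| exceeds 209.2 N, so the container slips up-slope; friction is kinetic, f = μ_k N = 0.48×380.3 = 183 N.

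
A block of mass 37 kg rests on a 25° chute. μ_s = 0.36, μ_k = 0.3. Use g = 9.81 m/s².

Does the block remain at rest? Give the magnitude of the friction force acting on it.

f ≈ 98.7 N

N = m g cos θ = 329 N.
Down-slope weight component: m g sin θ = 153 N.
μ_s N = 118 N.
153 > 118 N, so it slides; kinetic friction f = μ_k N = 0.3×329 = 98.7 N.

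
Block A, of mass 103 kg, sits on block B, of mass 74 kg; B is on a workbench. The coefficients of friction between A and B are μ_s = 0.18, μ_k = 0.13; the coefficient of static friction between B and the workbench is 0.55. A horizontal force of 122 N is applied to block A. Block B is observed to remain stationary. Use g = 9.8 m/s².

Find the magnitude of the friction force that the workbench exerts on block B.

f ≈ 122 N

Between the blocks, N₁ = m_A g = 1009 N.
So the A–B interface can sustain at most μ_s N₁ = 181.7 N of static friction.
P = 122 N is within that limit, so A and B move together (both at rest); the A–B friction is simply f₁ = P = 122 N.
B experiences an equal 122 N forward from A (third law). B is in equilibrium, so the floor supplies f₂ = 122 N of static friction (limit μ_s(m_A+m_B)g = 954 N, not exceeded).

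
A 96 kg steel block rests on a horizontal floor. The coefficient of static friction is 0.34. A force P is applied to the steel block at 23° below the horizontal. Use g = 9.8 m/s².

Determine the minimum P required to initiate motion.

P ≈ 406 N

N = m g + P sin α (the push presses the steel block into the horizontal floor).
At impending slip, P cos α = μ_s N = μ_s (m g + P sin α).
Solving: P (cos α − μ_s sin α) = μ_s m g → P = 0.34×941/(cos 23° − 0.34 sin 23°) = 320/0.7877 = 406 N.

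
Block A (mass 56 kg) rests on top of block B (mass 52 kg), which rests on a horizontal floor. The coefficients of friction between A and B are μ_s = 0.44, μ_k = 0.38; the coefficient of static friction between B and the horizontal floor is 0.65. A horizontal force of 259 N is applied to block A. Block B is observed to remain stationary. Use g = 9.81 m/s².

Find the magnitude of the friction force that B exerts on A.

The normal force B exerts on A is simply A's weight, N₁ = 549.4 N.
So the A–B interface can sustain at most μ_s N₁ = 241.7 N of static friction.
P = 259 N exceeds that limit, so A slips over B and the interface friction becomes kinetic: f₁ = μ_k N₁ = 0.38×549.4 = 209 N.
B experiences an equal 209 N forward from A (third law). B is in equilibrium, so the floor supplies f₂ = 209 N of static friction (limit μ_s(m_A+m_B)g = 688.7 N, not exceeded).

f ≈ 209 N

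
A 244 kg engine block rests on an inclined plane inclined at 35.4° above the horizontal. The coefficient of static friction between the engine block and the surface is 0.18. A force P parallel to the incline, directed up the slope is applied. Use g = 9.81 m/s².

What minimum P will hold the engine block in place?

The engine block tends to slide down (tan θ > μ_s), so at the point of impending slip friction acts up-slope at its limit: f = μ_s N.
P is parallel to the surface, so N = m g cos θ = 1950 N.
Along the incline: P + μ_s N = m g sin θ, so P = 1390 − 0.18×1950 = 1040 N.

P_min ≈ 1040 N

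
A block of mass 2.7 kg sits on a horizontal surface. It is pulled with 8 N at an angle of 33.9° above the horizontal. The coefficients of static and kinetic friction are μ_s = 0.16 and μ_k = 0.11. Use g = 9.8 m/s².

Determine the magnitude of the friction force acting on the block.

Vertical equilibrium gives N = m g − P sin α = 22 N.
The horizontal driving force is P cos α = 6.64 N, so equilibrium needs friction f = 6.64 N.
μ_s N = 0.16 × 22 = 3.52 N.
The required friction exceeds μ_s N, so the block moves and f = μ_k N = 2.42 N.

f ≈ 2.42 N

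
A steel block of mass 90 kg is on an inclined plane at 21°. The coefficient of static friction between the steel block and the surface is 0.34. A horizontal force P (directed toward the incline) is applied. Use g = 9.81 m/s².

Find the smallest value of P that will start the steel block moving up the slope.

P ≈ 735 N

At impending motion up the slope, friction acts down-slope at its limit: f = μ_s N.
Perpendicular to the incline: N = m g cos θ + P sin θ.
Along the incline: P cos θ = m g sin θ + μ_s N = m g sin θ + μ_s (m g cos θ + P sin θ).
Solving, P (cos θ − μ_s sin θ) = m g (sin θ + μ_s cos θ), so P = 90×9.81×(sin 21° + 0.34 cos 21°)/(cos 21° − 0.34 sin 21°) = 883×0.6758/0.8117 = 735 N.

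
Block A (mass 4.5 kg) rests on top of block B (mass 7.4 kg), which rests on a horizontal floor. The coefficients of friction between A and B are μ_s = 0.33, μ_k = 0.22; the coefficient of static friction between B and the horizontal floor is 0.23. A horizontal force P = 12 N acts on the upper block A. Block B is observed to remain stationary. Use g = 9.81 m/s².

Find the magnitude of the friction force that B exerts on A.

Between the blocks, N₁ = m_A g = 44.15 N.
Maximum static friction on A from B: μ_s N₁ = 0.33×44.15 = 14.57 N.
P = 12 N is within that limit, so A and B move together (both at rest); the A–B friction is simply f₁ = P = 12 N.
B experiences an equal 12 N forward from A (third law). B is in equilibrium, so the floor supplies f₂ = 12 N of static friction (limit μ_s(m_A+m_B)g = 26.85 N, not exceeded).

f ≈ 12 N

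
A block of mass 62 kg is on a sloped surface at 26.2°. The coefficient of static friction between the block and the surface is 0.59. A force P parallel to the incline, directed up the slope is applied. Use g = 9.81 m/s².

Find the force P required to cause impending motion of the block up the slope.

At impending motion up the slope, friction acts down-slope at its limit: f = μ_s N.
P is parallel to the surface, so N = m g cos θ = 546 N.
Along the incline: P = m g sin θ + μ_s N = 269 + 0.59×546 = 591 N.

P ≈ 591 N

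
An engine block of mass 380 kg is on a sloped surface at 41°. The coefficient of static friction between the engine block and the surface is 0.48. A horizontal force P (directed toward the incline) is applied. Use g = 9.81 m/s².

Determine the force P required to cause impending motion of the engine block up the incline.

At impending motion up the slope, friction acts down-slope at its limit: f = μ_s N.
Perpendicular to the incline: N = m g cos θ + P sin θ.
Along the incline: P cos θ = m g sin θ + μ_s N = m g sin θ + μ_s (m g cos θ + P sin θ).
Solving, P (cos θ − μ_s sin θ) = m g (sin θ + μ_s cos θ), so P = 380×9.81×(sin 41° + 0.48 cos 41°)/(cos 41° − 0.48 sin 41°) = 3730×1.018/0.4398 = 8630 N.

P ≈ 8630 N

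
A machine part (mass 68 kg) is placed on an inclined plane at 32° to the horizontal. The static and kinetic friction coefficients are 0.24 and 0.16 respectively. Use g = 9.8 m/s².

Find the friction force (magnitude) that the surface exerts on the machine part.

f ≈ 90.4 N (up the incline)

Normal force: N = m g cos θ = 68 × 9.8 × cos 32° = 565.1 N.
Along the slope the weight component is m g sin θ = 353.1 N; friction must supply exactly this, acting up-slope.
The static-friction ceiling is μ_s N = 0.24 × 565.1 = 135.6 N.
Since |353.1| > 135.6 N, static friction cannot hold it; the machine part slides down the incline and kinetic friction applies: f = μ_k N = 0.16 × 565.1 = 90.4 N.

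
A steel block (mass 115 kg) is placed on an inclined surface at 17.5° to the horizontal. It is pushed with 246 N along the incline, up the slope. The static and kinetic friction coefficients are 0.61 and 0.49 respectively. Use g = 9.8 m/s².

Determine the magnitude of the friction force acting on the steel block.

Perpendicular to the surface, N = m g cos θ = 115·9.8·cos 17.5° = 1075 N.
For equilibrium along the incline the friction force must supply f = m g sin θ − P = 338.9 − 246 = 92.9 N (positive meaning up-slope).
The static-friction ceiling is μ_s N = 0.61 × 1075 = 655.7 N.
Since |92.9| ≤ 655.7 N, the steel block remains in static equilibrium and friction takes exactly the required value.

f ≈ 92.9 N (up the incline)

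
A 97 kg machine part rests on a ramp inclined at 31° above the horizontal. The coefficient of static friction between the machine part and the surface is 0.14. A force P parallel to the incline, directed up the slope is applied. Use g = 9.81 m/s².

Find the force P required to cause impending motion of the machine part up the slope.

At impending motion up the slope, friction acts down-slope at its limit: f = μ_s N.
P is parallel to the surface, so N = m g cos θ = 816 N.
Along the incline: P = m g sin θ + μ_s N = 490 + 0.14×816 = 604 N.

P ≈ 604 N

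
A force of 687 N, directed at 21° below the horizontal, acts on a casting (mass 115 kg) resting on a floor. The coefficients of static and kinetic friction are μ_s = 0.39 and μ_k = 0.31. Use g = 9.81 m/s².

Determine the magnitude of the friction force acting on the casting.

The vertical component of P adds to the normal force: N = m g + P sin α = 1128 + 246.2 = 1374 N.
Horizontally, friction must balance P cos α = 641.4 N.
μ_s N = 0.39 × 1374 = 536 N.
641.4 > 536 N → the casting slides; f = μ_k N = 0.31×1374 = 426 N.

f ≈ 426 N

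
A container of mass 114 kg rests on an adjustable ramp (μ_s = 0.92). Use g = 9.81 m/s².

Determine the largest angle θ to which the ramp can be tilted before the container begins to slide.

At the slip threshold, m g sin θ = μ_s · m g cos θ, so tan θ = μ_s.
θ_max = arctan(0.92) = 42.6°.

θ_max ≈ 42.6°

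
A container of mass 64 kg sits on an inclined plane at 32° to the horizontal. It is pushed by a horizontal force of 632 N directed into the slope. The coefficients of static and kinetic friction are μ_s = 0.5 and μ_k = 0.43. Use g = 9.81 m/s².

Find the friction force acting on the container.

f ≈ 203 N (down the incline)

Resolve perpendicular to the incline: N = m g cos θ + P sin θ = 64×9.81×cos 32° + 632×sin 32° = 867.3 N.
Along the incline, the net driving force (taking up-slope positive) is P cos θ − m g sin θ = 536 − 332.7 = 203.3 N, so equilibrium requires friction f = -203.3 N (down-slope).
Maximum static friction: μ_s N = 0.5 × 867.3 = 433.7 N.
|f_req| = 203.3 ≤ 433.7 N → the container is in equilibrium; friction equals the required value.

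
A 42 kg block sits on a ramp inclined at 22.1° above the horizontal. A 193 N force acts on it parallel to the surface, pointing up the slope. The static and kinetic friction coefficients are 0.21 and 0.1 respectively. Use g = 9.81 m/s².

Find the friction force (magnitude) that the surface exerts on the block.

f ≈ 38 N (down the incline)

Normal force: N = m g cos θ = 42 × 9.81 × cos 22.1° = 381.7 N.
Parallel to the incline, ΣF = 0 gives f = m g sin θ − P = 155 − 193 = -37.99 N (up-slope positive).
Static friction can supply at most μ_s N = 80.17 N.
Since |-37.99| ≤ 80.17 N, the block remains in static equilibrium and friction takes exactly the required value.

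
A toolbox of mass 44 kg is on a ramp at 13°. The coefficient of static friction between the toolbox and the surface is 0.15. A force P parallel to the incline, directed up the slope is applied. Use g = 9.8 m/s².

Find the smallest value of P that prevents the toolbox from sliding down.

The toolbox tends to slide down (tan θ > μ_s), so at the point of impending slip friction acts up-slope at its limit: f = μ_s N.
P is parallel to the surface, so N = m g cos θ = 420 N.
Along the incline: P + μ_s N = m g sin θ, so P = 97 − 0.15×420 = 34 N.

P_min ≈ 34 N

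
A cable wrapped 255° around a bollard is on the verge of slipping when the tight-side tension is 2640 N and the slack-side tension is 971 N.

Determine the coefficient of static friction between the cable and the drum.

T₂/T₁ = e^{μβ} → μ = ln(T₂/T₁)/β.
β = 255° = 4.451 rad.
μ = ln(2640/971)/4.451 = ln(2.719)/4.451 = 0.225.

μ ≈ 0.225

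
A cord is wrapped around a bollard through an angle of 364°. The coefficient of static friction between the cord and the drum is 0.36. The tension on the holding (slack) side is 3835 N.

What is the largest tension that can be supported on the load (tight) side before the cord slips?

At impending slip the capstan equation gives T₂/T₁ = e^{μβ} with β in radians.
β = 364° × π/180 = 6.353 rad.
e^{μβ} = e^{0.36×6.353} = 9.846.
T₂ = T₁ · e^{μβ} = 3835 × 9.846 = 37800 N.

T_max ≈ 37800 N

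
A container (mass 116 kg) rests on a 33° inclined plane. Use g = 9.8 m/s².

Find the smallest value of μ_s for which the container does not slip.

At the slip threshold m g sin θ = μ_s m g cos θ, so μ_s,min = tan θ.
μ_s,min = tan 33° = 0.649.

μ_s,min ≈ 0.649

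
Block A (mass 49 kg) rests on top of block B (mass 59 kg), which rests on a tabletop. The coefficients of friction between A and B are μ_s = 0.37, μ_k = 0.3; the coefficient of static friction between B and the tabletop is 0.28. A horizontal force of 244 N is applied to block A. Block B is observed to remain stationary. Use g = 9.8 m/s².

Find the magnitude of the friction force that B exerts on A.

The normal force B exerts on A is simply A's weight, N₁ = 480.2 N.
Maximum static friction on A from B: μ_s N₁ = 0.37×480.2 = 177.7 N.
Since P = 244 N > 177.7 N, A slides on B; the A–B friction is kinetic: f₁ = μ_k N₁ = 0.3×480.2 = 144 N.
By Newton's third law B feels 144 N forward from A. With B stationary, the floor's static friction on B balances it: f₂ = 144 N (well within μ_s(m_A+m_B)g = 296.4 N).

f ≈ 144 N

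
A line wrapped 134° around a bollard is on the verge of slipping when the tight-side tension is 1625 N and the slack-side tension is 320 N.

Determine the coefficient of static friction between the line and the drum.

T₂/T₁ = e^{μβ} → μ = ln(T₂/T₁)/β.
β = 134° = 2.339 rad.
μ = ln(1625/320)/2.339 = ln(5.078)/2.339 = 0.695.

μ ≈ 0.695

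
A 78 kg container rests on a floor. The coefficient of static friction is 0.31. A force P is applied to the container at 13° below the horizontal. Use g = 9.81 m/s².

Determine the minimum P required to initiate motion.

N = m g + P sin α (the push presses the container into the floor).
At impending slip, P cos α = μ_s N = μ_s (m g + P sin α).
Solving: P (cos α − μ_s sin α) = μ_s m g → P = 0.31×765/(cos 13° − 0.31 sin 13°) = 237/0.9046 = 262 N.

P ≈ 262 N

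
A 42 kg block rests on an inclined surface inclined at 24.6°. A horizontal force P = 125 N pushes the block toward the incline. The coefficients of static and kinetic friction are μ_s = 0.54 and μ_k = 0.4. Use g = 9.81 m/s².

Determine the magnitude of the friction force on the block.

Normal direction: N = m g cos θ + P sin θ = 426.7 N.
Along the incline, the net driving force (taking up-slope positive) is P cos θ − m g sin θ = 113.7 − 171.5 = -57.86 N, so equilibrium requires friction f = 57.86 N (up-slope).
Maximum static friction: μ_s N = 0.54 × 426.7 = 230.4 N.
|f_req| = 57.86 ≤ 230.4 N → the block is in equilibrium; friction equals the required value.

f ≈ 57.9 N (up the incline)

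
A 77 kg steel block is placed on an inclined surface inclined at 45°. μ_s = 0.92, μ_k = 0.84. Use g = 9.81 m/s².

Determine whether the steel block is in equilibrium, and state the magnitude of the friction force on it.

f ≈ 449 N

N = m g cos θ = 534 N.
Down-slope weight component: m g sin θ = 534 N.
μ_s N = 491 N.
534 > 491 N, so it slides; kinetic friction f = μ_k N = 0.84×534 = 449 N.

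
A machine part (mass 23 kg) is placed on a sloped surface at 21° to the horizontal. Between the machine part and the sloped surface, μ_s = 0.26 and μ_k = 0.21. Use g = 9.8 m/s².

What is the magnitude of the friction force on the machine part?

The normal reaction is N = m g cos θ = 210.4 N.
For equilibrium along the incline, friction must balance the weight component: f = m g sin θ = 80.78 N up the slope.
Static friction can supply at most μ_s N = 54.71 N.
Since |80.78| > 54.71 N, static friction cannot hold it; the machine part slides down the incline and kinetic friction applies: f = μ_k N = 0.21 × 210.4 = 44.2 N.

f ≈ 44.2 N (up the incline)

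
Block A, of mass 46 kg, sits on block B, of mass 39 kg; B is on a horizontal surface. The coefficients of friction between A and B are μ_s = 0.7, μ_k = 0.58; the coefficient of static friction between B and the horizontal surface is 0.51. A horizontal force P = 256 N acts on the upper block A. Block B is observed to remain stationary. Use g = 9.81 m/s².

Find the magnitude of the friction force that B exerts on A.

Normal force at the A–B interface: N₁ = m_A g = 451.3 N.
So the A–B interface can sustain at most μ_s N₁ = 315.9 N of static friction.
P = 256 N is within that limit, so A and B move together (both at rest); the A–B friction is simply f₁ = P = 256 N.
By Newton's third law B feels 256 N forward from A. With B stationary, the floor's static friction on B balances it: f₂ = 256 N (well within μ_s(m_A+m_B)g = 425.3 N).

f ≈ 256 N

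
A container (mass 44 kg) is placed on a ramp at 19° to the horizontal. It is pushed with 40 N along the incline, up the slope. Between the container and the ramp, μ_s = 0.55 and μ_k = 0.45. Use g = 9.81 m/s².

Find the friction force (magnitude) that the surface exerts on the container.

Perpendicular to the surface, N = m g cos θ = 44·9.81·cos 19° = 408.1 N.
The friction needed for equilibrium is m g sin θ − P = 140.5 − 40 = 100.5 N, measured positive up-slope.
The static-friction ceiling is μ_s N = 0.55 × 408.1 = 224.5 N.
Since |100.5| ≤ 224.5 N, the container remains in static equilibrium and friction takes exactly the required value.

f ≈ 101 N (up the incline)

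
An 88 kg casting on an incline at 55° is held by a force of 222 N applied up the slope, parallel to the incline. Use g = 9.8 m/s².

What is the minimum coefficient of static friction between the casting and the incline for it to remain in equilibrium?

μ_s,min ≈ 0.979

N = m g cos θ = 494.7 N.
Friction must make up the shortfall along the incline: f = m g sin θ − P = 706.4 − 222 = 484.4 N.
At the threshold f = μ_s N, so μ_s,min = 484.4/494.7 = 0.979.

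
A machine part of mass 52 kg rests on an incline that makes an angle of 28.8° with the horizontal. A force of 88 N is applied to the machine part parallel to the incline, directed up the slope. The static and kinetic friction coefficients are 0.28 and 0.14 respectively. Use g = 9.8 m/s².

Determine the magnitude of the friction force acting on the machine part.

f ≈ 62.5 N (up the incline)

Perpendicular to the surface, N = m g cos θ = 52·9.8·cos 28.8° = 446.6 N.
Parallel to the incline, ΣF = 0 gives f = m g sin θ − P = 245.5 − 88 = 157.5 N (up-slope positive).
Maximum static friction available: μ_s N = 0.28 × 446.6 = 125 N.
|157.5| exceeds 125 N, so the machine part slips down-slope; friction is kinetic, f = μ_k N = 0.14×446.6 = 62.5 N.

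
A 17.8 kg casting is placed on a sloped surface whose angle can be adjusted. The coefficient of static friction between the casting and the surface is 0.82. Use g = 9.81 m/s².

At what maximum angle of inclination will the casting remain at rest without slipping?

At the slip threshold, m g sin θ = μ_s · m g cos θ, so tan θ = μ_s.
θ_max = arctan(0.82) = 39.4°.

θ_max ≈ 39.4°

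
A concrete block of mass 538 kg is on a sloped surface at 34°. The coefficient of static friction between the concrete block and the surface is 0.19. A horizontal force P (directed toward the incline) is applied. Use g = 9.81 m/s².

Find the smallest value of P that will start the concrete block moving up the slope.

P ≈ 5230 N

At impending motion up the slope, friction acts down-slope at its limit: f = μ_s N.
Perpendicular to the incline: N = m g cos θ + P sin θ.
Along the incline: P cos θ = m g sin θ + μ_s N = m g sin θ + μ_s (m g cos θ + P sin θ).
Solving, P (cos θ − μ_s sin θ) = m g (sin θ + μ_s cos θ), so P = 538×9.81×(sin 34° + 0.19 cos 34°)/(cos 34° − 0.19 sin 34°) = 5280×0.7167/0.7228 = 5230 N.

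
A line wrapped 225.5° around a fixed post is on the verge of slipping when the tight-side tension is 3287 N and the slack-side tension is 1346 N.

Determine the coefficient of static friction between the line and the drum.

T₂/T₁ = e^{μβ} → μ = ln(T₂/T₁)/β.
β = 225.5° = 3.936 rad.
μ = ln(3287/1346)/3.936 = ln(2.442)/3.936 = 0.227.

μ ≈ 0.227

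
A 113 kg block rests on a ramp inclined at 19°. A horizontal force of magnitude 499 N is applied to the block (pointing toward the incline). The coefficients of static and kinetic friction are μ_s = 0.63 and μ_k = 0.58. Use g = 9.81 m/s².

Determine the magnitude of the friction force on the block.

f ≈ 111 N (down the incline)

Resolve perpendicular to the incline: N = m g cos θ + P sin θ = 113×9.81×cos 19° + 499×sin 19° = 1211 N.
Parallel to the incline: P cos θ − m g sin θ = 471.8 − 360.9 = 110.9 N; the friction needed to balance this is 110.9 N acting down the slope.
The limit of static friction is μ_s N = 762.7 N.
|f_req| = 110.9 ≤ 762.7 N → the block is in equilibrium; friction equals the required value.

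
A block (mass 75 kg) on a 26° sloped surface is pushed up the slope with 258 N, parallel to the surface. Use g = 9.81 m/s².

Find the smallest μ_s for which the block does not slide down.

μ_s,min ≈ 0.0976

N = m g cos θ = 661.3 N.
Friction must make up the shortfall along the incline: f = m g sin θ − P = 322.5 − 258 = 64.53 N.
At the threshold f = μ_s N, so μ_s,min = 64.53/661.3 = 0.0976.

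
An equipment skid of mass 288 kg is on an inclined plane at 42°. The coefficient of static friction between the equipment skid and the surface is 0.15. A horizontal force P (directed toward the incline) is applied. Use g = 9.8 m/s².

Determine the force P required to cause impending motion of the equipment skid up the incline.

P ≈ 3430 N

At impending motion up the slope, friction acts down-slope at its limit: f = μ_s N.
Perpendicular to the incline: N = m g cos θ + P sin θ.
Along the incline: P cos θ = m g sin θ + μ_s N = m g sin θ + μ_s (m g cos θ + P sin θ).
Solving, P (cos θ − μ_s sin θ) = m g (sin θ + μ_s cos θ), so P = 288×9.8×(sin 42° + 0.15 cos 42°)/(cos 42° − 0.15 sin 42°) = 2820×0.7806/0.6428 = 3430 N.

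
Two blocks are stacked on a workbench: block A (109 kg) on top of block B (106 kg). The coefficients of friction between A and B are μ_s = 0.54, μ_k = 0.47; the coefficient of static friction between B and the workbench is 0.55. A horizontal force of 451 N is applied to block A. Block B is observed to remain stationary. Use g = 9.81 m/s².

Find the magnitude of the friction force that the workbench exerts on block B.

Between the blocks, N₁ = m_A g = 1069 N.
So the A–B interface can sustain at most μ_s N₁ = 577.4 N of static friction.
P = 451 N is within that limit, so A and B move together (both at rest); the A–B friction is simply f₁ = P = 451 N.
B experiences an equal 451 N forward from A (third law). B is in equilibrium, so the floor supplies f₂ = 451 N of static friction (limit μ_s(m_A+m_B)g = 1160 N, not exceeded).

f ≈ 451 N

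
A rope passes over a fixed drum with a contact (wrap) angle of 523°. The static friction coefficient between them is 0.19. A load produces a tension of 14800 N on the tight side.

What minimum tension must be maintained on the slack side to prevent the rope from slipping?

Capstan equation at impending slip: T_tight/T_slack = e^{μβ}.
β = 523° = 9.128 rad; e^{μβ} = e^{0.19×9.128} = 5.665.
T_slack = T_tight / e^{μβ} = 14800 / 5.665 = 2610 N.

T_min ≈ 2610 N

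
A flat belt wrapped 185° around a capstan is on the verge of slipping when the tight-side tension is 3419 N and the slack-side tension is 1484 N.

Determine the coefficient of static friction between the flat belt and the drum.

T₂/T₁ = e^{μβ} → μ = ln(T₂/T₁)/β.
β = 185° = 3.229 rad.
μ = ln(3419/1484)/3.229 = ln(2.304)/3.229 = 0.258.

μ ≈ 0.258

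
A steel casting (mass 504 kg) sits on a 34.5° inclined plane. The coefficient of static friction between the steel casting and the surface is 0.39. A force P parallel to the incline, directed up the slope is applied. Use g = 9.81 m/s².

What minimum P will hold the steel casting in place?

P_min ≈ 1210 N

The steel casting tends to slide down (tan θ > μ_s), so at the point of impending slip friction acts up-slope at its limit: f = μ_s N.
P is parallel to the surface, so N = m g cos θ = 4070 N.
Along the incline: P + μ_s N = m g sin θ, so P = 2800 − 0.39×4070 = 1210 N.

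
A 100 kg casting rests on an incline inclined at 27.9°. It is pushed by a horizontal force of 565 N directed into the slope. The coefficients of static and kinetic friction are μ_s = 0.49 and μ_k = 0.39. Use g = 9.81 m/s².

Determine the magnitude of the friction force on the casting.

Resolve perpendicular to the incline: N = m g cos θ + P sin θ = 100×9.81×cos 27.9° + 565×sin 27.9° = 1131 N.
Parallel to the incline: P cos θ − m g sin θ = 499.3 − 459 = 40.29 N; the friction needed to balance this is 40.29 N acting down the slope.
The limit of static friction is μ_s N = 554.4 N.
|f_req| = 40.29 ≤ 554.4 N → the casting is in equilibrium; friction equals the required value.

f ≈ 40.3 N (down the incline)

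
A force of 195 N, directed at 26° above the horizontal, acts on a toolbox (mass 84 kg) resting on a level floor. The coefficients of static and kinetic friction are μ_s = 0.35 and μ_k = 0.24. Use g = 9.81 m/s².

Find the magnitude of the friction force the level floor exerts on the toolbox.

N = m g − P sin α = 824 − 195×sin 26° = 738.6 N.
The horizontal driving force is P cos α = 175.3 N, so equilibrium needs friction f = 175.3 N.
μ_s N = 0.35 × 738.6 = 258.5 N.
175.3 ≤ 258.5 N → static; friction equals the required 175 N.

f ≈ 175 N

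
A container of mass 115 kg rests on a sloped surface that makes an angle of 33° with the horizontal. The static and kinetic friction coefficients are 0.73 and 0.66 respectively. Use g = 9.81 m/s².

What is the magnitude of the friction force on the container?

f ≈ 614 N (up the incline)

The normal reaction is N = m g cos θ = 946.1 N.
Along the slope the weight component is m g sin θ = 614.4 N; friction must supply exactly this, acting up-slope.
Static friction can supply at most μ_s N = 690.7 N.
Since |614.4| ≤ 690.7 N, no slip — friction simply equals what equilibrium demands.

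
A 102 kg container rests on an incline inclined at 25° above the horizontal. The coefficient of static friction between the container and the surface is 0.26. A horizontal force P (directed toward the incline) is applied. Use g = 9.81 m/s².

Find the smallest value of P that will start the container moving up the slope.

P ≈ 827 N

At impending motion up the slope, friction acts down-slope at its limit: f = μ_s N.
Perpendicular to the incline: N = m g cos θ + P sin θ.
Along the incline: P cos θ = m g sin θ + μ_s N = m g sin θ + μ_s (m g cos θ + P sin θ).
Solving, P (cos θ − μ_s sin θ) = m g (sin θ + μ_s cos θ), so P = 102×9.81×(sin 25° + 0.26 cos 25°)/(cos 25° − 0.26 sin 25°) = 1000×0.6583/0.7964 = 827 N.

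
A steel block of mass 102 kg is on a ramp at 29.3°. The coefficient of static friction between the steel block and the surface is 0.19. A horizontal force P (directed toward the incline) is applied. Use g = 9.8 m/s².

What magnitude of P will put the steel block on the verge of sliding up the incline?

P ≈ 840 N

At impending motion up the slope, friction acts down-slope at its limit: f = μ_s N.
Perpendicular to the incline: N = m g cos θ + P sin θ.
Along the incline: P cos θ = m g sin θ + μ_s N = m g sin θ + μ_s (m g cos θ + P sin θ).
Solving, P (cos θ − μ_s sin θ) = m g (sin θ + μ_s cos θ), so P = 102×9.8×(sin 29.3° + 0.19 cos 29.3°)/(cos 29.3° − 0.19 sin 29.3°) = 1000×0.6551/0.7791 = 840 N.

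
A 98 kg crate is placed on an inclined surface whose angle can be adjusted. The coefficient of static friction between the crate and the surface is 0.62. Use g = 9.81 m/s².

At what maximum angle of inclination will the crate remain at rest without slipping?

θ_max ≈ 31.8°

At the slip threshold, m g sin θ = μ_s · m g cos θ, so tan θ = μ_s.
θ_max = arctan(0.62) = 31.8°.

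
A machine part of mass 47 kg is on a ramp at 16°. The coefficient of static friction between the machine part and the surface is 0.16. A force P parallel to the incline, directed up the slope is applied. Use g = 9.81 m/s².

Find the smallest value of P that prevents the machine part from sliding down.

P_min ≈ 56.2 N

The machine part tends to slide down (tan θ > μ_s), so at the point of impending slip friction acts up-slope at its limit: f = μ_s N.
P is parallel to the surface, so N = m g cos θ = 443 N.
Along the incline: P + μ_s N = m g sin θ, so P = 127 − 0.16×443 = 56.2 N.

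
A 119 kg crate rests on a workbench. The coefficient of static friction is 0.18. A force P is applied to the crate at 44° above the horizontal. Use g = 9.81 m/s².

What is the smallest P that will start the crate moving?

P ≈ 249 N

N = m g − P sin α (the pull lifts the crate).
At impending slip, P cos α = μ_s N = μ_s (m g − P sin α).
Solving: P (cos α + μ_s sin α) = μ_s m g → P = 0.18×1170/(cos 44° + 0.18 sin 44°) = 210/0.8444 = 249 N.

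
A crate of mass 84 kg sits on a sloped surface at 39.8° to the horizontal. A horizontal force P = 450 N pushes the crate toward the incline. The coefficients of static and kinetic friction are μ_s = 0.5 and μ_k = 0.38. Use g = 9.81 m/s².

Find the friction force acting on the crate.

f ≈ 182 N (up the incline)

Normal direction: N = m g cos θ + P sin θ = 921.1 N.
Parallel to the incline: P cos θ − m g sin θ = 345.7 − 527.5 = -181.7 N; the friction needed to balance this is 181.7 N acting up the slope.
Maximum static friction: μ_s N = 0.5 × 921.1 = 460.6 N.
|f_req| = 181.7 ≤ 460.6 N → the crate is in equilibrium; friction equals the required value.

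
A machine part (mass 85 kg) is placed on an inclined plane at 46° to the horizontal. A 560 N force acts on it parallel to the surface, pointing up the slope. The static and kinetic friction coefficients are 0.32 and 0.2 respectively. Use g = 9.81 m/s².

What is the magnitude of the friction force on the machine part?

f ≈ 39.8 N (up the incline)

The normal reaction is N = m g cos θ = 579.2 N.
For equilibrium along the incline the friction force must supply f = m g sin θ − P = 599.8 − 560 = 39.82 N (positive meaning up-slope).
The static-friction ceiling is μ_s N = 0.32 × 579.2 = 185.4 N.
Since |39.82| ≤ 185.4 N, the machine part remains in static equilibrium and friction takes exactly the required value.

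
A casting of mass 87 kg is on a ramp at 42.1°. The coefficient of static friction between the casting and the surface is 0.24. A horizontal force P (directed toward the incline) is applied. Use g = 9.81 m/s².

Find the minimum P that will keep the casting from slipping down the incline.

P_min ≈ 465 N

The casting tends to slide down (tan θ > μ_s), so at the point of impending slip friction acts up-slope at its limit: f = μ_s N.
Perpendicular to the incline: N = m g cos θ + P sin θ.
Along the incline: P cos θ + μ_s N = m g sin θ, i.e. P cos θ + μ_s (m g cos θ + P sin θ) = m g sin θ.
Solving, P (cos θ + μ_s sin θ) = m g (sin θ − μ_s cos θ), so P = 853×0.4924/0.9029 = 465 N.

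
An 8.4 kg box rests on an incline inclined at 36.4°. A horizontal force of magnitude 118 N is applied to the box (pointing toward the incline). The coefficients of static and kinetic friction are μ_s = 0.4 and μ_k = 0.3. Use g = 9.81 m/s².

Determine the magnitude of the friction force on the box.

f ≈ 46.1 N (down the incline)

The horizontal push has a component P sin θ into the surface, so N = m g cos θ + P sin θ = 66.33 + 70.02 = 136.3 N.
Parallel to the incline: P cos θ − m g sin θ = 94.98 − 48.9 = 46.08 N; the friction needed to balance this is 46.08 N acting down the slope.
Maximum static friction: μ_s N = 0.4 × 136.3 = 54.54 N.
|f_req| = 46.08 ≤ 54.54 N → the box is in equilibrium; friction equals the required value.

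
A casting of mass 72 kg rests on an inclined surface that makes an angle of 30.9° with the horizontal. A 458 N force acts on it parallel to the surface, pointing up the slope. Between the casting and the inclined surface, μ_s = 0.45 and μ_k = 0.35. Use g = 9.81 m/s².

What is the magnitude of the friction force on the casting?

Perpendicular to the surface, N = m g cos θ = 72·9.81·cos 30.9° = 606.1 N.
Parallel to the incline, ΣF = 0 gives f = m g sin θ − P = 362.7 − 458 = -95.28 N (up-slope positive).
Static friction can supply at most μ_s N = 272.7 N.
Since |-95.28| ≤ 272.7 N, the casting remains in static equilibrium and friction takes exactly the required value.

f ≈ 95.3 N (down the incline)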